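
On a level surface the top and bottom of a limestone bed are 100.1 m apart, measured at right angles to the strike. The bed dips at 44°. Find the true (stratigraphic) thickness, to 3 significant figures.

True thickness t = w · sin(dip) = 100.1 × sin 44°
t = 100.1 × 0.6947 = 69.535 m

69.5 m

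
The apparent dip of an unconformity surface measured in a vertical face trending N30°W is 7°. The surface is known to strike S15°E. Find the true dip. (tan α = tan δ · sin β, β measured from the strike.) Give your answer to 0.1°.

25.4°

β = acute angle between strike S15°E and section N30°W = 15°.
tan(true dip) = tan 7° / sin 15° = 0.4744
δ = arctan(0.4744) = 25.38°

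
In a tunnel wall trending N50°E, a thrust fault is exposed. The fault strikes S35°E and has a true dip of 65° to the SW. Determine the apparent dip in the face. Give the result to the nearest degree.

65°

The strike is S35°E and the section trends N50°E; the acute angle between them is β = 85°.
tan(apparent dip) = tan 65° · sin 85° = 2.1363
α = arctan(2.1363) = 64.92°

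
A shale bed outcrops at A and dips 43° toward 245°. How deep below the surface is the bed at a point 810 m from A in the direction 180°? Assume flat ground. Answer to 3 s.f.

319 m

The hole lies 65° from the dip direction, so the down-dip offset is 810 × cos 65° = 342.32 m.
Depth = down-dip offset × tan(dip) = 342.32 × tan 43° = 342.32 × 0.9325
Depth = 319.22 m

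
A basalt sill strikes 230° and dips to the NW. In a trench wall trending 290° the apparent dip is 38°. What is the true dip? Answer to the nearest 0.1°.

42.1°

β = acute angle between strike 230° and section 290° = 60°.
tan δ = tan α / sin β = tan 38° / sin 60° = 0.7813 / 0.8660 = 0.9022
true dip = arctan 0.9022 = 42.06°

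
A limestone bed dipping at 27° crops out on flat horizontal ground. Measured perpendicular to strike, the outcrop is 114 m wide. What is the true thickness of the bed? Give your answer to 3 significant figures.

51.8 m

True thickness t = w · sin(dip) = 114 × sin 27°
t = 114 × 0.4540 = 51.755 m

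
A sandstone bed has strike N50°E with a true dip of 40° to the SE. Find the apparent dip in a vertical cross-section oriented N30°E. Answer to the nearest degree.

16°

The section lies 20° from the strike.
tan(apparent dip) = tan 40° · sin 20° = 0.2870
α = arctan(0.2870) = 16.01°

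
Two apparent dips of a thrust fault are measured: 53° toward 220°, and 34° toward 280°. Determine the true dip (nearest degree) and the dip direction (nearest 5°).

The two traces are lines in the plane: v₁ = (sin 220°·cos 53°, cos 220°·cos 53°, −sin 53°), v₂ = (sin 280°·cos 34°, cos 280°·cos 34°, −sin 34°).
Cross product v₁ × v₂ gives the pole to the plane: n ∝ (-0.373, -0.436, 0.432).
tan δ = √(n_x²+n_y²)/n_z = 0.573/0.432, so δ = 53.0°.
Dip direction = azimuth of (n_x, n_y) = atan2(-0.373, -0.436) = 221°.

true dip 53°, dip direction 220°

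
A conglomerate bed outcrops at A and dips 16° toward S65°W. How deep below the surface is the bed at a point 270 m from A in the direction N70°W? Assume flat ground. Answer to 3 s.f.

54.7 m

The hole lies 45° from the dip direction, so the down-dip offset is 270 × cos 45° = 190.92 m.
Depth = down-dip offset × tan(dip) = 190.92 × tan 16° = 190.92 × 0.2867
Depth = 54.75 m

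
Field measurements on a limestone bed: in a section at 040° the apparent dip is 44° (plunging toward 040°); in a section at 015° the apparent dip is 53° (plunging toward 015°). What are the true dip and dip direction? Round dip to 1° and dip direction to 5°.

true dip 55°, dip direction 350°

Each apparent-dip line lies in the plane. As unit vectors (x east, y north, z up), v₁ plunges 44°→040° and v₂ plunges 53°→015°.
The plane normal is n = v₁ × v₂ ∝ (-0.036, 0.261, 0.183).
tan δ = √(n_x²+n_y²)/n_z = 0.264/0.183, so δ = 55.2°.
Dip direction = atan2(-0.036, 0.261) = 352° (azimuth of n's horizontal projection).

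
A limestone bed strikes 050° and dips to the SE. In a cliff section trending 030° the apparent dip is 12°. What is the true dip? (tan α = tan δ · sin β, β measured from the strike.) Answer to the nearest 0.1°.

31.9°

The section is 20° from the strike.
tan δ = tan α / sin β = tan 12° / sin 20° = 0.2126 / 0.3420 = 0.6215
true dip = arctan 0.6215 = 31.86°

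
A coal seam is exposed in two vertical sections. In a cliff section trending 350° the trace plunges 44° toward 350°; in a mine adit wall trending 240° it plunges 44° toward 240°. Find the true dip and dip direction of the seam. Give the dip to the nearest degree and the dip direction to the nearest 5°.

The two traces are lines in the plane: v₁ = (sin 350°·cos 44°, cos 350°·cos 44°, −sin 44°), v₂ = (sin 240°·cos 44°, cos 240°·cos 44°, −sin 44°).
Cross product v₁ × v₂ gives the pole to the plane: n ∝ (-0.742, 0.346, 0.486).
Dip δ = arctan(|n_h|/n_z) = arctan(0.819/0.486) = 59.3°.
Dip direction = atan2(-0.742, 0.346) = 295° (azimuth of n's horizontal projection).

true dip 59°, dip direction 295°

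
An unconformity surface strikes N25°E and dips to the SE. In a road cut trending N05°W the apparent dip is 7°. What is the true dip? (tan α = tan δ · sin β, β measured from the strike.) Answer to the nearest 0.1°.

β = acute angle between strike N25°E and section N05°W = 30°.
tan(true dip) = tan 7° / sin 30° = 0.2456
δ = arctan(0.2456) = 13.80°

13.8°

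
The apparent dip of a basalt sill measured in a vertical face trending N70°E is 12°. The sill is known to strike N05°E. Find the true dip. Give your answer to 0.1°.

β = acute angle between strike N05°E and section N70°E = 65°.
tan δ = tan α / sin β = tan 12° / sin 65° = 0.2126 / 0.9063 = 0.2345
true dip = arctan 0.2345 = 13.20°

13.2°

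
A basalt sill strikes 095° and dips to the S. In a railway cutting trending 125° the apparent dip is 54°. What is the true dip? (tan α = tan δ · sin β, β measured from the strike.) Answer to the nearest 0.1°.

70.0°

The section is 30° from the strike.
tan δ = tan α / sin β = tan 54° / sin 30° = 1.3764 / 0.5000 = 2.7528
true dip = arctan 2.7528 = 70.04°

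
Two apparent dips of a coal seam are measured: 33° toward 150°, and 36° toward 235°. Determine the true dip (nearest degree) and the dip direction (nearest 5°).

true dip 43°, dip direction 195°

Represent each trace as a vector plunging at its apparent dip toward its trend (east-north-up frame): v₁ = (0.419, -0.726, -0.545), v₂ = (-0.663, -0.464, -0.588).
n = v₁ × v₂ = (-0.174, -0.607, 0.676) (taken with n_z > 0).
True dip = arccos(n_z / |n|) = arccos(0.7305) = 43.1°.
The horizontal component of n points toward azimuth atan2(n_x, n_y) = 196°, the dip direction.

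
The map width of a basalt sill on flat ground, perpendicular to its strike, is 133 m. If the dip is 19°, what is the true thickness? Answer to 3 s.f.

True thickness t = w · sin(dip) = 133 × sin 19°
t = 133 × 0.3256 = 43.301 m

43.3 m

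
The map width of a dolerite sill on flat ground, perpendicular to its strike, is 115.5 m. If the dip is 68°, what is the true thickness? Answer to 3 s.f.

True thickness t = w · sin(dip) = 115.5 × sin 68°
t = 115.5 × 0.9272 = 107.090 m

107 m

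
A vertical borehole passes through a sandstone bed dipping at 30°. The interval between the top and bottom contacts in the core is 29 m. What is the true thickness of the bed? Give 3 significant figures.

25.1 m

True thickness t = h · cos(dip) = 29 × cos 30°
t = 29 × 0.8660 = 25.115 m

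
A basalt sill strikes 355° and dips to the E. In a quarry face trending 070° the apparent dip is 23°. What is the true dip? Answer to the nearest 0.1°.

23.7°

The section is 75° from the strike.
tan δ = tan α / sin β = tan 23° / sin 75° = 0.4245 / 0.9659 = 0.4394
δ = arctan(0.4394) = 23.72°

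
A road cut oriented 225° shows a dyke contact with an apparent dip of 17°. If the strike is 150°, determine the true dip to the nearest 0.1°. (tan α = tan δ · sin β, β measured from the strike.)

17.6°

β = acute angle between strike 150° and section 225° = 75°.
tan δ = tan α / sin β = tan 17° / sin 75° = 0.3057 / 0.9659 = 0.3165
true dip = arctan 0.3165 = 17.56°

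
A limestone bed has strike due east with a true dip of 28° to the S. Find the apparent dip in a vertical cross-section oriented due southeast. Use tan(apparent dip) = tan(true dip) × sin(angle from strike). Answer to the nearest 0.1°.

The strike is due east and the section trends due southeast; the acute angle between them is β = 45°.
tan(apparent dip) = tan 28° · sin 45° = 0.3760
α = arctan(0.3760) = 20.61°

20.6°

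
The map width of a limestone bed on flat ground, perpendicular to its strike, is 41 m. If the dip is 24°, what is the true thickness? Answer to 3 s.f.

16.7 m

True thickness t = w · sin(dip) = 41 × sin 24°
t = 41 × 0.4067 = 16.676 m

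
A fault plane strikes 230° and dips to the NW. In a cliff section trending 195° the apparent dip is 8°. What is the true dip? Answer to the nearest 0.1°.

β = acute angle between strike 230° and section 195° = 35°.
tan(true dip) = tan 8° / sin 35° = 0.2450
true dip = arctan 0.2450 = 13.77°

13.8°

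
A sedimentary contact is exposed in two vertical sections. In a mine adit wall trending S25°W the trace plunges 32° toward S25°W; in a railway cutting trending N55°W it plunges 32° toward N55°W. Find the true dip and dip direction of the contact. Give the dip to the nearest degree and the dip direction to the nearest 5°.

true dip 44°, dip direction 255°

Each apparent-dip line lies in the plane. As unit vectors (x east, y north, z up), v₁ plunges 32°→S25°W and v₂ plunges 32°→N55°W.
The plane normal is n = v₁ × v₂ ∝ (-0.665, -0.178, 0.708).
True dip = arccos(n_z / |n|) = arccos(0.7170) = 44.2°.
Dip direction = atan2(-0.665, -0.178) = 255° (azimuth of n's horizontal projection).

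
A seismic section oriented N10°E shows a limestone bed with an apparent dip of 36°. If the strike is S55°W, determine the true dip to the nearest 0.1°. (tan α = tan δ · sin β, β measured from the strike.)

The section is 45° from the strike.
tan δ = tan α / sin β = tan 36° / sin 45° = 0.7265 / 0.7071 = 1.0275
true dip = arctan 1.0275 = 45.78°

45.8°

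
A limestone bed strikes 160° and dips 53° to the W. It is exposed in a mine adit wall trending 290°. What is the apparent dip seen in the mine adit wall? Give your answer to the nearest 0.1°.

45.5°

Angle between strike (160°) and section (290°): β = 50°.
tan(apparent dip) = tan 53° · sin 50° = 1.0166
α = arctan(1.0166) = 45.47°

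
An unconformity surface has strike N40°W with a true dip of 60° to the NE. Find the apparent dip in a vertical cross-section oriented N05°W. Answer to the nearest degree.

Angle between strike (N40°W) and section (N05°W): β = 35°.
tan(apparent dip) = tan 60° · sin 35° = 0.9935
α = arctan(0.9935) = 44.81°

45°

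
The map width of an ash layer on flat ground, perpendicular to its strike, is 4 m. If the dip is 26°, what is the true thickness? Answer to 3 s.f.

1.75 m

True thickness t = w · sin(dip) = 4 × sin 26°
t = 4 × 0.4384 = 1.753 m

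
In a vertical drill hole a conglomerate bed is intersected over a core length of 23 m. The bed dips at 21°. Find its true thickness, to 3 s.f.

21.5 m

True thickness t = h · cos(dip) = 23 × cos 21°
t = 23 × 0.9336 = 21.472 m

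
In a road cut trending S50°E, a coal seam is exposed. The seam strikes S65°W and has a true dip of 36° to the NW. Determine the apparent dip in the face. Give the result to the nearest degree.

Angle between strike (S65°W) and section (S50°E): β = 65°.
tan(apparent dip) = tan 36° · sin 65° = 0.6585
apparent dip = arctan 0.6585 = 33.36°

33°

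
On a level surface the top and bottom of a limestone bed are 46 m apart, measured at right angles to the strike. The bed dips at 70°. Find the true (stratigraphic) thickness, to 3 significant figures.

43.2 m

True thickness t = w · sin(dip) = 46 × sin 70°
t = 46 × 0.9397 = 43.226 m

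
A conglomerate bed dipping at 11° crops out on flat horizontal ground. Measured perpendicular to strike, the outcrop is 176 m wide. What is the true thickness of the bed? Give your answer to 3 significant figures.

True thickness t = w · sin(dip) = 176 × sin 11°
t = 176 × 0.1908 = 33.582 m

33.6 m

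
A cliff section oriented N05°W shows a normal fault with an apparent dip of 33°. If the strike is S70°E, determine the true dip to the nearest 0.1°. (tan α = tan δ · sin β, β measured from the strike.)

35.6°

β = acute angle between strike S70°E and section N05°W = 65°.
tan(true dip) = tan 33° / sin 65° = 0.7165
δ = arctan(0.7165) = 35.62°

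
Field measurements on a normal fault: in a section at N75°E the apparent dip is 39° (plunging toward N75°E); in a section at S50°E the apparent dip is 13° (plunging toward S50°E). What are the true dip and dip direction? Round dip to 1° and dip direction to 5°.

true dip 41°, dip direction 055°

Each apparent-dip line lies in the plane. As unit vectors (x east, y north, z up), v₁ plunges 39°→N75°E and v₂ plunges 13°→S50°E.
Cross product v₁ × v₂ gives the pole to the plane: n ∝ (0.439, 0.301, 0.620).
True dip = arccos(n_z / |n|) = arccos(0.7587) = 40.6°.
The horizontal component of n points toward azimuth atan2(n_x, n_y) = 56°, the dip direction.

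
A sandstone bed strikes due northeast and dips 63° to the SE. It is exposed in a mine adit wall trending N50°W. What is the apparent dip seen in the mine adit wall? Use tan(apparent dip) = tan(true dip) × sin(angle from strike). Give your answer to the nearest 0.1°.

Angle between strike (due northeast) and section (N50°W): β = 85°.
tan α = tan 63° × sin 85° = 1.9626 × 0.9962 = 1.9551
apparent dip = arctan 1.9551 = 62.91°

62.9°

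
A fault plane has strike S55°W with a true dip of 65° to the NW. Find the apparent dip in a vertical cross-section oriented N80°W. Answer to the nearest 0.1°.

Angle between strike (S55°W) and section (N80°W): β = 45°.
tan α = tan 65° × sin 45° = 2.1445 × 0.7071 = 1.5164
α = arctan(1.5164) = 56.60°

56.6°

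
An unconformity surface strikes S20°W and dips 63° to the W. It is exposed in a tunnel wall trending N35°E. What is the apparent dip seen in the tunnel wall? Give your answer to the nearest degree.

Angle between strike (S20°W) and section (N35°E): β = 15°.
tan(apparent dip) = tan 63° · sin 15° = 0.5080
α = arctan(0.5080) = 26.93°

27°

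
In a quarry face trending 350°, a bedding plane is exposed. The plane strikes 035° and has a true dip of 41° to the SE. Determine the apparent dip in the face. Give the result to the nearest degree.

Angle between strike (035°) and section (350°): β = 45°.
tan α = tan 41° × sin 45° = 0.8693 × 0.7071 = 0.6147
apparent dip = arctan 0.6147 = 31.58°

32°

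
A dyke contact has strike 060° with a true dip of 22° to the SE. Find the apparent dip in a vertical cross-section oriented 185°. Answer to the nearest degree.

18°

Angle between strike (060°) and section (185°): β = 55°.
tan(apparent dip) = tan 22° · sin 55° = 0.3310
apparent dip = arctan 0.3310 = 18.31°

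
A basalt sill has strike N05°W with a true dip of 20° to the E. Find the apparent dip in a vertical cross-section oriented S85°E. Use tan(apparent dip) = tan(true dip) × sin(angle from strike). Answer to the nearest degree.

20°

Angle between strike (N05°W) and section (S85°E): β = 80°.
tan α = tan 20° × sin 80° = 0.3640 × 0.9848 = 0.3584
apparent dip = arctan 0.3584 = 19.72°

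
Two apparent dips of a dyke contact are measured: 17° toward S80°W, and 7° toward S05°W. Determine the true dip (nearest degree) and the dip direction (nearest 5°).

The two traces are lines in the plane: v₁ = (sin 260°·cos 17°, cos 260°·cos 17°, −sin 17°), v₂ = (sin 185°·cos 7°, cos 185°·cos 7°, −sin 7°).
The plane normal is n = v₁ × v₂ ∝ (-0.269, -0.089, 0.917).
Dip δ = arctan(|n_h|/n_z) = arctan(0.283/0.917) = 17.2°.
The horizontal component of n points toward azimuth atan2(n_x, n_y) = 252°, the dip direction.

true dip 17°, dip direction 250°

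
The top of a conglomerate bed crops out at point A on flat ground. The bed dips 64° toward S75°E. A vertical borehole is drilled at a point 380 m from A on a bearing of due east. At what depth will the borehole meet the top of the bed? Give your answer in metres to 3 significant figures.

The hole lies 15° from the dip direction, so the down-dip offset is 380 × cos 15° = 367.05 m.
Depth = down-dip offset × tan(dip) = 367.05 × tan 64° = 367.05 × 2.0503
Depth = 752.57 m

753 m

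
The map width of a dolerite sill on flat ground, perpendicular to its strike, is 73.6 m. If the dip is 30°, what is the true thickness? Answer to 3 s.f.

True thickness t = w · sin(dip) = 73.6 × sin 30°
t = 73.6 × 0.5000 = 36.800 m

36.8 m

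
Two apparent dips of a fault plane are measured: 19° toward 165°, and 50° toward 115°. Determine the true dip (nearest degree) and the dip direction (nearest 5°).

true dip 53°, dip direction 090°

Each apparent-dip line lies in the plane. As unit vectors (x east, y north, z up), v₁ plunges 19°→165° and v₂ plunges 50°→115°.
n = v₁ × v₂ = (0.611, -0.002, 0.466) (taken with n_z > 0).
tan δ = √(n_x²+n_y²)/n_z = 0.611/0.466, so δ = 52.7°.
The horizontal component of n points toward azimuth atan2(n_x, n_y) = 90°, the dip direction.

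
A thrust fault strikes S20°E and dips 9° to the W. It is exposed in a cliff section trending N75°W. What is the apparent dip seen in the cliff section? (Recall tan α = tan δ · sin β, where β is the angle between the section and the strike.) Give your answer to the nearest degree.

The strike is S20°E and the section trends N75°W; the acute angle between them is β = 55°.
tan α = tan 9° × sin 55° = 0.1584 × 0.8192 = 0.1297
apparent dip = arctan 0.1297 = 7.39°

7°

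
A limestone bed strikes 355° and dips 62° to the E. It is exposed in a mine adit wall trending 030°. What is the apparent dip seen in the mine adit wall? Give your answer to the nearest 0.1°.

The strike is 355° and the section trends 030°; the acute angle between them is β = 35°.
tan α = tan 62° × sin 35° = 1.8807 × 0.5736 = 1.0787
apparent dip = arctan 1.0787 = 47.17°

47.2°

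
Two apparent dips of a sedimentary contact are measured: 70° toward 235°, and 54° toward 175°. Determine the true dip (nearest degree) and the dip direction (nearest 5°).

Represent each trace as a vector plunging at its apparent dip toward its trend (east-north-up frame): v₁ = (-0.280, -0.196, -0.940), v₂ = (0.051, -0.586, -0.809).
n = v₁ × v₂ = (-0.392, -0.275, 0.174) (taken with n_z > 0).
Dip δ = arctan(|n_h|/n_z) = arctan(0.478/0.174) = 70.0°.
Dip direction = atan2(-0.392, -0.275) = 235° (azimuth of n's horizontal projection).

true dip 70°, dip direction 235°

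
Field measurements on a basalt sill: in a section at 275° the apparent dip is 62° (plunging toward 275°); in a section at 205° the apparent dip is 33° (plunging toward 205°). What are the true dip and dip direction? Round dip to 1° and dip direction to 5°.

true dip 62°, dip direction 275°

Each apparent-dip line lies in the plane. As unit vectors (x east, y north, z up), v₁ plunges 62°→275° and v₂ plunges 33°→205°.
The plane normal is n = v₁ × v₂ ∝ (-0.693, 0.058, 0.370).
Dip δ = arctan(|n_h|/n_z) = arctan(0.696/0.370) = 62.0°.
Dip direction = azimuth of (n_x, n_y) = atan2(-0.693, 0.058) = 275°.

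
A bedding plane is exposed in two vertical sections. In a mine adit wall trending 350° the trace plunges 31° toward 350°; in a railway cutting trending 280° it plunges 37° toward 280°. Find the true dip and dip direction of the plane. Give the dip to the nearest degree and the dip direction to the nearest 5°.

Represent each trace as a vector plunging at its apparent dip toward its trend (east-north-up frame): v₁ = (-0.149, 0.844, -0.515), v₂ = (-0.787, 0.139, -0.602).
n = v₁ × v₂ = (-0.437, 0.316, 0.643) (taken with n_z > 0).
True dip = arccos(n_z / |n|) = arccos(0.7667) = 39.9°.
The horizontal component of n points toward azimuth atan2(n_x, n_y) = 306°, the dip direction.

true dip 40°, dip direction 305°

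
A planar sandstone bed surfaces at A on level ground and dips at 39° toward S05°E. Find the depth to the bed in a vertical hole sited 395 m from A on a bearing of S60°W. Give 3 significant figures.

The hole lies 65° from the dip direction, so the down-dip offset is 395 × cos 65° = 166.93 m.
Depth = down-dip offset × tan(dip) = 166.93 × tan 39° = 166.93 × 0.8098
Depth = 135.18 m

135 m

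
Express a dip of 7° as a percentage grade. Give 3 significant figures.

12.3%

grade % = 100 × tan 7° = 100 × 0.1228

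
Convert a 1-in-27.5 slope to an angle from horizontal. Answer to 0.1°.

tan θ = 1/27.5 = 0.0364
θ = arctan(0.0364) = 2.08°

2.1°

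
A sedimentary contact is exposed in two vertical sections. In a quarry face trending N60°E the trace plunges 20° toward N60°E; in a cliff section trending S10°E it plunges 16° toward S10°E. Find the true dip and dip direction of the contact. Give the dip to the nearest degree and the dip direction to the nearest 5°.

true dip 30°, dip direction 110°

The two traces are lines in the plane: v₁ = (sin 60°·cos 20°, cos 60°·cos 20°, −sin 20°), v₂ = (sin 170°·cos 16°, cos 170°·cos 16°, −sin 16°).
Cross product v₁ × v₂ gives the pole to the plane: n ∝ (0.453, -0.167, 0.849).
tan δ = √(n_x²+n_y²)/n_z = 0.483/0.849, so δ = 29.6°.
Dip direction = azimuth of (n_x, n_y) = atan2(0.453, -0.167) = 110°.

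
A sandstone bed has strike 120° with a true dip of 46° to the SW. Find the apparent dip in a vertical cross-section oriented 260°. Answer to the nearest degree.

34°

The strike is 120° and the section trends 260°; the acute angle between them is β = 40°.
tan(apparent dip) = tan 46° · sin 40° = 0.6656
α = arctan(0.6656) = 33.65°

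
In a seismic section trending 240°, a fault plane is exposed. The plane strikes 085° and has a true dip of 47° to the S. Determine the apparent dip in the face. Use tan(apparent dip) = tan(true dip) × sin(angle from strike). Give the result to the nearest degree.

24°

The strike is 085° and the section trends 240°; the acute angle between them is β = 25°.
tan α = tan 47° × sin 25° = 1.0724 × 0.4226 = 0.4532
α = arctan(0.4532) = 24.38°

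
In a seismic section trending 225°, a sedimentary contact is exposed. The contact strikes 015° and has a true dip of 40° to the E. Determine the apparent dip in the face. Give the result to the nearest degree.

The section lies 30° from the strike.
tan α = tan 40° × sin 30° = 0.8391 × 0.5000 = 0.4195
α = arctan(0.4195) = 22.76°

23°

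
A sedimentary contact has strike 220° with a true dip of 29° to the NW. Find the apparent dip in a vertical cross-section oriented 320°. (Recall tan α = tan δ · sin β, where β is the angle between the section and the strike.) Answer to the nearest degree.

29°

The section lies 80° from the strike.
tan α = tan 29° × sin 80° = 0.5543 × 0.9848 = 0.5459
α = arctan(0.5459) = 28.63°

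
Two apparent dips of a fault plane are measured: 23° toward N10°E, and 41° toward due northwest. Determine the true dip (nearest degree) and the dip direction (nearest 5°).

Each apparent-dip line lies in the plane. As unit vectors (x east, y north, z up), v₁ plunges 23°→N10°E and v₂ plunges 41°→due northwest.
n = v₁ × v₂ = (-0.386, 0.313, 0.569) (taken with n_z > 0).
Dip δ = arctan(|n_h|/n_z) = arctan(0.497/0.569) = 41.2°.
Dip direction = azimuth of (n_x, n_y) = atan2(-0.386, 0.313) = 309°.

true dip 41°, dip direction 310°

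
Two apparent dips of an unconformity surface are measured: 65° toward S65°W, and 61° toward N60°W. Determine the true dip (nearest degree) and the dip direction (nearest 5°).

true dip 66°, dip direction 265°

Each apparent-dip line lies in the plane. As unit vectors (x east, y north, z up), v₁ plunges 65°→S65°W and v₂ plunges 61°→N60°W.
Cross product v₁ × v₂ gives the pole to the plane: n ∝ (-0.376, -0.046, 0.168).
True dip = arccos(n_z / |n|) = arccos(0.4052) = 66.1°.
The horizontal component of n points toward azimuth atan2(n_x, n_y) = 263°, the dip direction.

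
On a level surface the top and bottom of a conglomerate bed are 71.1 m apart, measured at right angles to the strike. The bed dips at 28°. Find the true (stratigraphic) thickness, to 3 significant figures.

33.4 m

True thickness t = w · sin(dip) = 71.1 × sin 28°
t = 71.1 × 0.4695 = 33.379 m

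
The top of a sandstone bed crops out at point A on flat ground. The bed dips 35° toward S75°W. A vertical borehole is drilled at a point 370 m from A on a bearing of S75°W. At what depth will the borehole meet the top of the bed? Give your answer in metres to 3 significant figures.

The hole is directly down-dip from the outcrop, so the down-dip offset is 370 m.
Depth = down-dip offset × tan(dip) = 370.00 × tan 35° = 370.00 × 0.7002
Depth = 259.08 m

259 m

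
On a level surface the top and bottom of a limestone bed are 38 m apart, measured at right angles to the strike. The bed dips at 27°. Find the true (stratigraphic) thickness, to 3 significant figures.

17.3 m

True thickness t = w · sin(dip) = 38 × sin 27°
t = 38 × 0.4540 = 17.252 m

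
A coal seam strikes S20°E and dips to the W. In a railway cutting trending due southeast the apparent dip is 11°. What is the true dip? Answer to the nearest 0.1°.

24.7°

The section is 25° from the strike.
tan δ = tan α / sin β = tan 11° / sin 25° = 0.1944 / 0.4226 = 0.4599
δ = arctan(0.4599) = 24.70°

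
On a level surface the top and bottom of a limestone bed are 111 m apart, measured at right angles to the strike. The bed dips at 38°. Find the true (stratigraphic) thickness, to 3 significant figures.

68.3 m

True thickness t = w · sin(dip) = 111 × sin 38°
t = 111 × 0.6157 = 68.338 m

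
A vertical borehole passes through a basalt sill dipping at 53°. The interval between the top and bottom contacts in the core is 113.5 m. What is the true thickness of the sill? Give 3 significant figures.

True thickness t = h · cos(dip) = 113.5 × cos 53°
t = 113.5 × 0.6018 = 68.306 m

68.3 m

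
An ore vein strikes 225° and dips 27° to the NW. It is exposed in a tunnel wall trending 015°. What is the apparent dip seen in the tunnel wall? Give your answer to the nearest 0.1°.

The strike is 225° and the section trends 015°; the acute angle between them is β = 30°.
tan(apparent dip) = tan 27° · sin 30° = 0.2548
apparent dip = arctan 0.2548 = 14.29°

14.3°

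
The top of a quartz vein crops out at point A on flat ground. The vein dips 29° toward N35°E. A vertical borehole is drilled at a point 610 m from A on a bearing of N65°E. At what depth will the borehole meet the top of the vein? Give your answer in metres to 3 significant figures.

The hole lies 30° from the dip direction, so the down-dip offset is 610 × cos 30° = 528.28 m.
Depth = down-dip offset × tan(dip) = 528.28 × tan 29° = 528.28 × 0.5543
Depth = 292.83 m

293 m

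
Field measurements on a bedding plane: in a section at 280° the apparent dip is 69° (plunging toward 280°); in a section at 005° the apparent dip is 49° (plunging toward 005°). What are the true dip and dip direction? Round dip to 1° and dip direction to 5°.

Represent each trace as a vector plunging at its apparent dip toward its trend (east-north-up frame): v₁ = (-0.353, 0.062, -0.934), v₂ = (0.057, 0.654, -0.755).
Cross product v₁ × v₂ gives the pole to the plane: n ∝ (-0.563, 0.320, 0.234).
Dip δ = arctan(|n_h|/n_z) = arctan(0.648/0.234) = 70.1°.
Dip direction = atan2(-0.563, 0.320) = 300° (azimuth of n's horizontal projection).

true dip 70°, dip direction 300°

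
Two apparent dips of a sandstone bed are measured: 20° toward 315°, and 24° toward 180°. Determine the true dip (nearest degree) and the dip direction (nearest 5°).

Represent each trace as a vector plunging at its apparent dip toward its trend (east-north-up frame): v₁ = (-0.664, 0.664, -0.342), v₂ = (0.000, -0.914, -0.407).
The plane normal is n = v₁ × v₂ ∝ (-0.583, -0.270, 0.607).
tan δ = √(n_x²+n_y²)/n_z = 0.642/0.607, so δ = 46.6°.
Dip direction = azimuth of (n_x, n_y) = atan2(-0.583, -0.270) = 245°.

true dip 47°, dip direction 245°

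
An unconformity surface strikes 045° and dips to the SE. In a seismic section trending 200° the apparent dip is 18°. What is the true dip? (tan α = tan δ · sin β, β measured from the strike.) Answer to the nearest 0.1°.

β = acute angle between strike 045° and section 200° = 25°.
tan δ = tan α / sin β = tan 18° / sin 25° = 0.3249 / 0.4226 = 0.7688
true dip = arctan 0.7688 = 37.55°

37.6°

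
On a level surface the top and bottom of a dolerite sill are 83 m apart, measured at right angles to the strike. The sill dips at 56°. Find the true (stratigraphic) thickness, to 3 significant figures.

True thickness t = w · sin(dip) = 83 × sin 56°
t = 83 × 0.8290 = 68.810 m

68.8 m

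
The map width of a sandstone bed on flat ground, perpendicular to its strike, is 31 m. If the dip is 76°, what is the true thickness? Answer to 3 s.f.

30.1 m

True thickness t = w · sin(dip) = 31 × sin 76°
t = 31 × 0.9703 = 30.079 m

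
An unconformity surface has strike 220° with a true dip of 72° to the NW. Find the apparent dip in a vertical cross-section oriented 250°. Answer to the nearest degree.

57°

The section lies 30° from the strike.
tan(apparent dip) = tan 72° · sin 30° = 1.5388
apparent dip = arctan 1.5388 = 56.98°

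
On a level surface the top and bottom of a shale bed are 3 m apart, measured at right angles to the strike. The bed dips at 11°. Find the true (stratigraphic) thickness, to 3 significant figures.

0.572 m

True thickness t = w · sin(dip) = 3 × sin 11°
t = 3 × 0.1908 = 0.572 m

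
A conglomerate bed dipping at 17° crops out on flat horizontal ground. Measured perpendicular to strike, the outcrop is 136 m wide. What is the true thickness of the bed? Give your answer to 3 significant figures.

39.8 m

True thickness t = w · sin(dip) = 136 × sin 17°
t = 136 × 0.2924 = 39.763 m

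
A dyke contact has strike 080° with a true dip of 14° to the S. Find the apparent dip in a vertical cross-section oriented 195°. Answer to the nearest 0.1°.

Angle between strike (080°) and section (195°): β = 65°.
tan(apparent dip) = tan 14° · sin 65° = 0.2260
α = arctan(0.2260) = 12.73°

12.7°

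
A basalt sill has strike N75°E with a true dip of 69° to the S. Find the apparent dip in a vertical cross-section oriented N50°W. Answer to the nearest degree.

The section lies 55° from the strike.
tan(apparent dip) = tan 69° · sin 55° = 2.1340
α = arctan(2.1340) = 64.89°

65°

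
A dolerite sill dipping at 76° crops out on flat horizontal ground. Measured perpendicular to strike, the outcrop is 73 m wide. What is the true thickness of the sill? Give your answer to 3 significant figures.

70.8 m

True thickness t = w · sin(dip) = 73 × sin 76°
t = 73 × 0.9703 = 70.832 m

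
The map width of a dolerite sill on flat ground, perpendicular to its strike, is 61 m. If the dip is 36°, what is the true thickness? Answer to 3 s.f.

35.9 m

True thickness t = w · sin(dip) = 61 × sin 36°
t = 61 × 0.5878 = 35.855 m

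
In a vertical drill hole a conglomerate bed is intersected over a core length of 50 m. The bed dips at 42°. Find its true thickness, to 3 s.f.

True thickness t = h · cos(dip) = 50 × cos 42°
t = 50 × 0.7431 = 37.157 m

37.2 m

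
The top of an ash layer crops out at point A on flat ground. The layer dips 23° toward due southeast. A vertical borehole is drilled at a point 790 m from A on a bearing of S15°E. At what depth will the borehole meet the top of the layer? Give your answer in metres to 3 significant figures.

The hole lies 30° from the dip direction, so the down-dip offset is 790 × cos 30° = 684.16 m.
Depth = down-dip offset × tan(dip) = 684.16 × tan 23° = 684.16 × 0.4245
Depth = 290.41 m

290 m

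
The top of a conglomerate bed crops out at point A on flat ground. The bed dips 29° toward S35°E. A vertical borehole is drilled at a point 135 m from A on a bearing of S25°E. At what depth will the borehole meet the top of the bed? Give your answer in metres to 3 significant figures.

73.7 m

The hole lies 10° from the dip direction, so the down-dip offset is 135 × cos 10° = 132.95 m.
Depth = down-dip offset × tan(dip) = 132.95 × tan 29° = 132.95 × 0.5543
Depth = 73.69 m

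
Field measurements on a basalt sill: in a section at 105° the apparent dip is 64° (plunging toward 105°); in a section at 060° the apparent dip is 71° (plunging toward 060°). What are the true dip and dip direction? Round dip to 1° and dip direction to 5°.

Represent each trace as a vector plunging at its apparent dip toward its trend (east-north-up frame): v₁ = (0.423, -0.113, -0.899), v₂ = (0.282, 0.163, -0.946).
The plane normal is n = v₁ × v₂ ∝ (0.254, 0.147, 0.101).
True dip = arccos(n_z / |n|) = arccos(0.3256) = 71.0°.
The horizontal component of n points toward azimuth atan2(n_x, n_y) = 60°, the dip direction.

true dip 71°, dip direction 060°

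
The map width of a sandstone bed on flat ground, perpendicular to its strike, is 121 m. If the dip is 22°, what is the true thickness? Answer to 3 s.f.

45.3 m

True thickness t = w · sin(dip) = 121 × sin 22°
t = 121 × 0.3746 = 45.327 m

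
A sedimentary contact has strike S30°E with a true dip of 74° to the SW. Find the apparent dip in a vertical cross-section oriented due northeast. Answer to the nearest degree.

Angle between strike (S30°E) and section (due northeast): β = 75°.
tan(apparent dip) = tan 74° · sin 75° = 3.3686
α = arctan(3.3686) = 73.47°

73°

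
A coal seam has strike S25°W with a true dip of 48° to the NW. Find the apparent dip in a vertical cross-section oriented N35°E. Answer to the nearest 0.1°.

Angle between strike (S25°W) and section (N35°E): β = 10°.
tan(apparent dip) = tan 48° · sin 10° = 0.1929
α = arctan(0.1929) = 10.92°

10.9°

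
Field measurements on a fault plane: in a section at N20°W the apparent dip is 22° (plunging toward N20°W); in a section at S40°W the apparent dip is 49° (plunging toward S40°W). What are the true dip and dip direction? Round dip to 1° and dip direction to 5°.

The two traces are lines in the plane: v₁ = (sin 340°·cos 22°, cos 340°·cos 22°, −sin 22°), v₂ = (sin 220°·cos 49°, cos 220°·cos 49°, −sin 49°).
Cross product v₁ × v₂ gives the pole to the plane: n ∝ (-0.846, -0.081, 0.527).
True dip = arccos(n_z / |n|) = arccos(0.5269) = 58.2°.
The horizontal component of n points toward azimuth atan2(n_x, n_y) = 265°, the dip direction.

true dip 58°, dip direction 265°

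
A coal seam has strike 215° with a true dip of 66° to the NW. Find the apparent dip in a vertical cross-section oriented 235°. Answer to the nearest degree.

38°

Angle between strike (215°) and section (235°): β = 20°.
tan(apparent dip) = tan 66° · sin 20° = 0.7682
apparent dip = arctan 0.7682 = 37.53°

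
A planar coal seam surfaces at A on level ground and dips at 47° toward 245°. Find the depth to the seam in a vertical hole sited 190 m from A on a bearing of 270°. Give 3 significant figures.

185 m

The hole lies 25° from the dip direction, so the down-dip offset is 190 × cos 25° = 172.20 m.
Depth = down-dip offset × tan(dip) = 172.20 × tan 47° = 172.20 × 1.0724
Depth = 184.66 m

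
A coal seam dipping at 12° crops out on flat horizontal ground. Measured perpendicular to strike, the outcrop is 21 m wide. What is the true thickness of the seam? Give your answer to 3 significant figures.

True thickness t = w · sin(dip) = 21 × sin 12°
t = 21 × 0.2079 = 4.366 m

4.37 m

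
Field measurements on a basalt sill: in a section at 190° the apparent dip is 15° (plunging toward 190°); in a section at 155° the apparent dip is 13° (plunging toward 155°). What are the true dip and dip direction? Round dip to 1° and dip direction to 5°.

The two traces are lines in the plane: v₁ = (sin 190°·cos 15°, cos 190°·cos 15°, −sin 15°), v₂ = (sin 155°·cos 13°, cos 155°·cos 13°, −sin 13°).
Cross product v₁ × v₂ gives the pole to the plane: n ∝ (-0.015, -0.144, 0.540).
tan δ = √(n_x²+n_y²)/n_z = 0.145/0.540, so δ = 15.0°.
Dip direction = azimuth of (n_x, n_y) = atan2(-0.015, -0.144) = 186°.

true dip 15°, dip direction 185°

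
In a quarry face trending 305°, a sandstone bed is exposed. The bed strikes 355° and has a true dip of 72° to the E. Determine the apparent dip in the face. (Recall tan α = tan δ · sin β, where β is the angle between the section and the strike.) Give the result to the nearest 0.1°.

Angle between strike (355°) and section (305°): β = 50°.
tan(apparent dip) = tan 72° · sin 50° = 2.3576
apparent dip = arctan 2.3576 = 67.02°

67.0°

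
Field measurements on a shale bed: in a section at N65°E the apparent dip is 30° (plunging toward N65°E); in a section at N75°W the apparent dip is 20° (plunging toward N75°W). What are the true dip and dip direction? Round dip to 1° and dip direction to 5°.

true dip 54°, dip direction 000°

The two traces are lines in the plane: v₁ = (sin 65°·cos 30°, cos 65°·cos 30°, −sin 30°), v₂ = (sin 285°·cos 20°, cos 285°·cos 20°, −sin 20°).
The plane normal is n = v₁ × v₂ ∝ (-0.004, 0.722, 0.523).
tan δ = √(n_x²+n_y²)/n_z = 0.722/0.523, so δ = 54.1°.
The horizontal component of n points toward azimuth atan2(n_x, n_y) = 360°, the dip direction.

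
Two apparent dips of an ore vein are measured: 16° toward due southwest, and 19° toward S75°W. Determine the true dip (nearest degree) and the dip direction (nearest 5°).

true dip 19°, dip direction 260°

The two traces are lines in the plane: v₁ = (sin 225°·cos 16°, cos 225°·cos 16°, −sin 16°), v₂ = (sin 255°·cos 19°, cos 255°·cos 19°, −sin 19°).
Cross product v₁ × v₂ gives the pole to the plane: n ∝ (-0.154, -0.030, 0.454).
True dip = arccos(n_z / |n|) = arccos(0.9453) = 19.0°.
Dip direction = azimuth of (n_x, n_y) = atan2(-0.154, -0.030) = 259°.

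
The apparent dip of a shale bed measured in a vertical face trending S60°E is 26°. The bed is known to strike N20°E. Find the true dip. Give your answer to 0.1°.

β = acute angle between strike N20°E and section S60°E = 80°.
tan δ = tan α / sin β = tan 26° / sin 80° = 0.4877 / 0.9848 = 0.4953
true dip = arctan 0.4953 = 26.35°

26.3°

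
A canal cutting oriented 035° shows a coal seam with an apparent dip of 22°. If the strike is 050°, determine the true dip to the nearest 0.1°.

57.4°

The section is 15° from the strike.
tan δ = tan α / sin β = tan 22° / sin 15° = 0.4040 / 0.2588 = 1.5610
δ = arctan(1.5610) = 57.36°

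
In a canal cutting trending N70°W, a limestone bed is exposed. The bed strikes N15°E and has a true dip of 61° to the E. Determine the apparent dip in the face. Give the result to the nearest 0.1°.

60.9°

The section lies 85° from the strike.
tan(apparent dip) = tan 61° · sin 85° = 1.7972
apparent dip = arctan 1.7972 = 60.91°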